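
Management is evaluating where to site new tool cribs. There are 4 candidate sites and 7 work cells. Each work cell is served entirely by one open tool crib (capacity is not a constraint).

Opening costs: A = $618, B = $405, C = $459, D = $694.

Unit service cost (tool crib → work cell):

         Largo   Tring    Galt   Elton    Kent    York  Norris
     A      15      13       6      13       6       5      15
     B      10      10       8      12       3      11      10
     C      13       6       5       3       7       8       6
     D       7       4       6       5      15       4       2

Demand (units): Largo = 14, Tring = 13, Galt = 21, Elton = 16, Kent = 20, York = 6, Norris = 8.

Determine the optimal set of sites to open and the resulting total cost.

Open C only; minimum total cost 1108.

For any fixed open set, each work cell goes to its cheapest open site; total = fixed + service.
{C}: Largo→C 13·14=182, Tring→C 6·13=78, Galt→C 5·21=105, Elton→C 3·16=48, Kent→C 7·20=140, York→C 8·6=48, Norris→C 6·8=48. Service 649; fixed 459; total 1108.
{B}: service 836 + fixed 405 = 1241
{D}: Largo→D 7·14=98, Tring→D 4·13=52, Galt→D 6·21=126, Elton→D 5·16=80, Kent→D 15·20=300, York→D 4·6=24, Norris→D 2·8=16. Service 696; fixed 694; total 1390.
{A, B, C, D}: service 403 + fixed 2176 = 2579
(All 15 nonempty subsets were checked; C only is lowest.)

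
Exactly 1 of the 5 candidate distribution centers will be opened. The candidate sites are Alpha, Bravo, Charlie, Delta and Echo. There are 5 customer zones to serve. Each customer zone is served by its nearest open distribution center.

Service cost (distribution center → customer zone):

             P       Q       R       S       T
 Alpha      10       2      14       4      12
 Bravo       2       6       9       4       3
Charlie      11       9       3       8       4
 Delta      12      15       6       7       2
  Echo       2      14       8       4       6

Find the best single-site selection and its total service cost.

With exactly 1 open, each customer zone uses its cheapest among the chosen.
{Bravo}: P→Bravo 2, Q→Bravo 6, R→Bravo 9, S→Bravo 4, T→Bravo 3. Service cost 24.
{Echo}: service cost 34
{Charlie}: service cost 35
Among all 5 size-1 choices, {Bravo} is lowest.

Choose Bravo only; total service cost 24.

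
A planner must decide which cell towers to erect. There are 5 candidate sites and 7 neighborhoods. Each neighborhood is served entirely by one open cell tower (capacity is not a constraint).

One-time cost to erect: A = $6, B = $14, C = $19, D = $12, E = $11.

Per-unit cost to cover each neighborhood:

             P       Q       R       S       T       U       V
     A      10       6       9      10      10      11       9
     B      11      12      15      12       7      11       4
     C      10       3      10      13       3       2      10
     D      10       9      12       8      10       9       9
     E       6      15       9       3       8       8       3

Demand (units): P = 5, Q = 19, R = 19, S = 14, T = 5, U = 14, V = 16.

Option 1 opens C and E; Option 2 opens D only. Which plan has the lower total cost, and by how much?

Option 1: {C, E}: P→E 6·5=30, Q→C 3·19=57, R→E 9·19=171, S→E 3·14=42, T→C 3·5=15, U→C 2·14=28, V→E 3·16=48. Service 391; fixed 30; total 421.
Option 2: {D}: P→D 10·5=50, Q→D 9·19=171, R→D 12·19=228, S→D 8·14=112, T→D 10·5=50, U→D 9·14=126, V→D 9·16=144. Service 881; fixed 12; total 893.
Difference: |421 − 893| = 472.

Option 1 is cheaper by 472.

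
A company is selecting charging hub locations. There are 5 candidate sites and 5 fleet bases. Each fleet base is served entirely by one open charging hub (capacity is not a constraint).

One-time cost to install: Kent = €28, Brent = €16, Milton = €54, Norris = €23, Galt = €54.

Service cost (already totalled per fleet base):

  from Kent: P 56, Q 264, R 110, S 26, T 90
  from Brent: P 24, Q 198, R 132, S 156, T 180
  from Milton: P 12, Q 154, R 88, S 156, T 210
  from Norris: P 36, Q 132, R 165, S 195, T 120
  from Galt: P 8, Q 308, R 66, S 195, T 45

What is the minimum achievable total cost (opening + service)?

Minimum total cost: 382

For any fixed open set, each fleet base goes to its cheapest open site; total = fixed + service.
{Kent, Norris, Galt}: P→Galt 8, Q→Norris 132, R→Galt 66, S→Kent 26, T→Galt 45. Service 277; fixed 105; total 382.
{Kent, Brent, Norris, Galt}: P→Galt 8, Q→Norris 132, R→Galt 66, S→Kent 26, T→Galt 45. Service 277; fixed 121; total 398.
{Kent, Milton, Galt}: service 299 + fixed 136 = 435
{Kent, Brent, Milton, Norris, Galt}: service 277 + fixed 175 = 452
No other subset beats 382.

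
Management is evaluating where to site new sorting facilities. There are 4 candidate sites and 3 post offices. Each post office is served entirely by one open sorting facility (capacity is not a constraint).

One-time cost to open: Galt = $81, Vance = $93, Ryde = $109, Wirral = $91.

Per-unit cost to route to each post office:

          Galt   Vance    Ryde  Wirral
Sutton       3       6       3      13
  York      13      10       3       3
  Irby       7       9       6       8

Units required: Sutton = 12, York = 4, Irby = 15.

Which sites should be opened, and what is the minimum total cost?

Open Ryde only; minimum total cost 247.

For any fixed open set, each post office goes to its cheapest open site; total = fixed + service.
{Ryde}: Sutton→Ryde 3·12=36, York→Ryde 3·4=12, Irby→Ryde 6·15=90. Service 138; fixed 109; total 247.
{Galt}: service 193 + fixed 81 = 274
{Galt, Wirral}: service 153 + fixed 172 = 325
{Galt, Vance, Ryde, Wirral}: service 138 + fixed 374 = 512
No other subset beats 247.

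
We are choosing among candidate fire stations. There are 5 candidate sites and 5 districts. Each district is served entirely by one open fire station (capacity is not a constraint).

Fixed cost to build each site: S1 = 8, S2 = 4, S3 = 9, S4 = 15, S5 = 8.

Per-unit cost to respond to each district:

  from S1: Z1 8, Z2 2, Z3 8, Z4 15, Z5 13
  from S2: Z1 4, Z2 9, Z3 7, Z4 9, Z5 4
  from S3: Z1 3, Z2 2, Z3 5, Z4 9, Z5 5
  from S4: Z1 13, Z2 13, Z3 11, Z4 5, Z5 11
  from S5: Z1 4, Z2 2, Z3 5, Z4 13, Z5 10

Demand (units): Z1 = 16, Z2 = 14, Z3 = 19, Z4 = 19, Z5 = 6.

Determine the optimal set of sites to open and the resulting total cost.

For any fixed open set, each district goes to its cheapest open site; total = fixed + service.
{S2, S3, S4}: Z1→S3 3·16=48, Z2→S3 2·14=28, Z3→S3 5·19=95, Z4→S4 5·19=95, Z5→S2 4·6=24. Service 290; fixed 28; total 318.
{S3, S4}: service 296 + fixed 24 = 320
{S1, S2, S3, S4}: Z1→S3 3·16=48, Z2→S1 2·14=28, Z3→S3 5·19=95, Z4→S4 5·19=95, Z5→S2 4·6=24. Service 290; fixed 36; total 326.
{S1, S2, S3, S4, S5}: service 290 + fixed 44 = 334
No other subset beats 318.

Open S2, S3 and S4; minimum total cost 318.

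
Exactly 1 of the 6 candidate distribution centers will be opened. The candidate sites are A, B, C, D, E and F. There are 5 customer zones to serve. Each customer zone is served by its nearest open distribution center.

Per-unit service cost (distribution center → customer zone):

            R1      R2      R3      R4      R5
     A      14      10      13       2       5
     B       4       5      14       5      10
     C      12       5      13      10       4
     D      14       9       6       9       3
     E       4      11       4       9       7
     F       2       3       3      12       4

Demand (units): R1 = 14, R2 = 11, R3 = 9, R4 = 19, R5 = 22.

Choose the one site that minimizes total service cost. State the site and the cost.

Choose F only; total service cost 404.

With exactly 1 open, each customer zone uses its cheapest among the chosen.
{F}: R1→F 2·14=28, R2→F 3·11=33, R3→F 3·9=27, R4→F 12·19=228, R5→F 4·22=88. Service cost 404.
{E}: service cost 538
{B}: service cost 552
Among all 6 size-1 choices, {F} is lowest.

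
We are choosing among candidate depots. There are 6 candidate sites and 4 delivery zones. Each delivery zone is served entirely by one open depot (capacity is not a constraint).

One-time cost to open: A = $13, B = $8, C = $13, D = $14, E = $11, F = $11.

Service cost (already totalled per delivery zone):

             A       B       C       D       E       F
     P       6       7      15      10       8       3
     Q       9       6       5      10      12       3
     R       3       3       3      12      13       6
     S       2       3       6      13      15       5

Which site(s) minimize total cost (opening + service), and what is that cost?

Open B only; minimum total cost 27.

For any fixed open set, each delivery zone goes to its cheapest open site; total = fixed + service.
{B}: P→B 7, Q→B 6, R→B 3, S→B 3. Service 19; fixed 8; total 27.
{F}: service 17 + fixed 11 = 28
{B, F}: P→F 3, Q→F 3, R→B 3, S→B 3. Service 12; fixed 19; total 31.
{A, B, C, D, E, F}: P→F 3, Q→F 3, R→A 3, S→A 2. Service 11; fixed 70; total 81.
No other subset beats 27.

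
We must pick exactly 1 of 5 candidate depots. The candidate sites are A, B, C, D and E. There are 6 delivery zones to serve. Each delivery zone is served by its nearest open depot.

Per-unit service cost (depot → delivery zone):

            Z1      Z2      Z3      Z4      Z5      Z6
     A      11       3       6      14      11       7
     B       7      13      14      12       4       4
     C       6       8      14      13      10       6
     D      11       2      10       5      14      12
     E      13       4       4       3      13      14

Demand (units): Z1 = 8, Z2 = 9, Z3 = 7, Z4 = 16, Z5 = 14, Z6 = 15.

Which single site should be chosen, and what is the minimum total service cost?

Choose B only; total service cost 579.

With exactly 1 open, each delivery zone uses its cheapest among the chosen.
{B}: Z1→B 7·8=56, Z2→B 13·9=117, Z3→B 14·7=98, Z4→B 12·16=192, Z5→B 4·14=56, Z6→B 4·15=60. Service cost 579.
{E}: service cost 608
{D}: service cost 632
Among all 5 size-1 choices, {B} is lowest.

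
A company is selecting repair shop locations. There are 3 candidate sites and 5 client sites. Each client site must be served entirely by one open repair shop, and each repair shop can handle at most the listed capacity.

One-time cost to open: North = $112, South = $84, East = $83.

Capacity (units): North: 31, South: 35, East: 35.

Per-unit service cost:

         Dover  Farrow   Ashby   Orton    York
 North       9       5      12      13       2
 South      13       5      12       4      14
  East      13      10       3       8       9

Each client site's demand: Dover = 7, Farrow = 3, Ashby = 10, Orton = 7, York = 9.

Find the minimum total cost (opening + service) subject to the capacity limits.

Open {North, East}: Dover→North 9·7=63, Farrow→North 5·3=15, Ashby→East 3·10=30, Orton→East 8·7=56, York→North 2·9=18.
Loads: North carries 19/31, East carries 17/35. Service 182; fixed 195; total 377.
Next best feasible plan costs 392.

Minimum total cost: 377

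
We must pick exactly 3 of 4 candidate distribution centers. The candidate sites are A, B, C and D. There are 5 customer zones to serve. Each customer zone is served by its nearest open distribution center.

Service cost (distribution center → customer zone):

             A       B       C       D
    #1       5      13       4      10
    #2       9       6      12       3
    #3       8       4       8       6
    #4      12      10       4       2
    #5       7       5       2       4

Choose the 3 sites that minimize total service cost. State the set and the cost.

With exactly 3 open, each customer zone uses its cheapest among the chosen.
{B, C, D}: #1→C 4, #2→D 3, #3→B 4, #4→D 2, #5→C 2. Service cost 15.
{A, C, D}: service cost 17
{A, B, D}: service cost 18
Among all 4 size-3 choices, {B, C, D} is lowest.

Choose B, C and D; total service cost 15.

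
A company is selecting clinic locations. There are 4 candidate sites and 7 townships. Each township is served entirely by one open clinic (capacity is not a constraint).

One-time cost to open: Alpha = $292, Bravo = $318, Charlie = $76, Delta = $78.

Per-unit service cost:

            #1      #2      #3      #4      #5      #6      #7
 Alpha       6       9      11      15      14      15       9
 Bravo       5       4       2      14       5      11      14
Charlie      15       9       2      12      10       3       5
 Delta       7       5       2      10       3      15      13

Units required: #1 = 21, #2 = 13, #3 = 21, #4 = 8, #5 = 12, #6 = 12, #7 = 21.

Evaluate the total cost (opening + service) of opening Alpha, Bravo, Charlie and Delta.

Each township is assigned to its cheapest site among the open ones.
{Alpha, Bravo, Charlie, Delta}: #1→Bravo 5·21=105, #2→Bravo 4·13=52, #3→Bravo 2·21=42, #4→Delta 10·8=80, #5→Delta 3·12=36, #6→Charlie 3·12=36, #7→Charlie 5·21=105. Service 456; fixed 764; total 1220.

Total cost: 1220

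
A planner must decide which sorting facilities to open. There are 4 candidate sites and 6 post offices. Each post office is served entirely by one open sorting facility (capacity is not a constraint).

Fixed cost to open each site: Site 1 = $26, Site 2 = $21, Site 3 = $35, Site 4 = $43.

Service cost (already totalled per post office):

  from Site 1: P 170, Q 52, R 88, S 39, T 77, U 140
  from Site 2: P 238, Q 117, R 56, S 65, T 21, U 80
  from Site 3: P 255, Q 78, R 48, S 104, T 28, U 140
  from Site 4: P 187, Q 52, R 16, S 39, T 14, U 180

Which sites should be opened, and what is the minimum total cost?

Open Site 2 and Site 4; minimum total cost 452.

For any fixed open set, each post office goes to its cheapest open site; total = fixed + service.
{Site 2, Site 4}: P→Site 4 187, Q→Site 4 52, R→Site 4 16, S→Site 4 39, T→Site 4 14, U→Site 2 80. Service 388; fixed 64; total 452.
{Site 1, Site 2, Site 4}: P→Site 1 170, Q→Site 1 52, R→Site 4 16, S→Site 1 39, T→Site 4 14, U→Site 2 80. Service 371; fixed 90; total 461.
{Site 1, Site 2}: P→Site 1 170, Q→Site 1 52, R→Site 2 56, S→Site 1 39, T→Site 2 21, U→Site 2 80. Service 418; fixed 47; total 465.
{Site 1, Site 2, Site 3, Site 4}: service 371 + fixed 125 = 496
No other subset beats 452.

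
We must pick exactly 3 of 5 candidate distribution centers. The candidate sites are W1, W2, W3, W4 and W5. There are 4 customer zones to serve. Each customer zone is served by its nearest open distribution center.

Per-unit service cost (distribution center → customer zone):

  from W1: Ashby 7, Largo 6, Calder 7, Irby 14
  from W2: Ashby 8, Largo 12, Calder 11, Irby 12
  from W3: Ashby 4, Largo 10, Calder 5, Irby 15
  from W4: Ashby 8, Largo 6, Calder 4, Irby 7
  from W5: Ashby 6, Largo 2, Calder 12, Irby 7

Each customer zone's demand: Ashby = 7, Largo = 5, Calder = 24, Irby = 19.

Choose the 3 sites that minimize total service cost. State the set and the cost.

Choose W3, W4 and W5; total service cost 267.

With exactly 3 open, each customer zone uses its cheapest among the chosen.
{W3, W4, W5}: Ashby→W3 4·7=28, Largo→W5 2·5=10, Calder→W4 4·24=96, Irby→W4 7·19=133. Service cost 267.
{W1, W4, W5}: service cost 281
{W2, W4, W5}: service cost 281
Among all 10 size-3 choices, {W3, W4, W5} is lowest.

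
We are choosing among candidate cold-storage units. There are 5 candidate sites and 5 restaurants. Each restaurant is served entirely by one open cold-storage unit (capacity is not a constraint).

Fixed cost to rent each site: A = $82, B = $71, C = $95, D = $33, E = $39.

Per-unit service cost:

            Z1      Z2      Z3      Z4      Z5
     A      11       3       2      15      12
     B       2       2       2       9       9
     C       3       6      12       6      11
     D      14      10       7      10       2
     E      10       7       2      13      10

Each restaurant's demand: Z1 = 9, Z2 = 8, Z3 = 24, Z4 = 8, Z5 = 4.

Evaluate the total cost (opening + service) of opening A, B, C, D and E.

Each restaurant is assigned to its cheapest site among the open ones.
{A, B, C, D, E}: Z1→B 2·9=18, Z2→B 2·8=16, Z3→A 2·24=48, Z4→C 6·8=48, Z5→D 2·4=8. Service 138; fixed 320; total 458.

Total cost: 458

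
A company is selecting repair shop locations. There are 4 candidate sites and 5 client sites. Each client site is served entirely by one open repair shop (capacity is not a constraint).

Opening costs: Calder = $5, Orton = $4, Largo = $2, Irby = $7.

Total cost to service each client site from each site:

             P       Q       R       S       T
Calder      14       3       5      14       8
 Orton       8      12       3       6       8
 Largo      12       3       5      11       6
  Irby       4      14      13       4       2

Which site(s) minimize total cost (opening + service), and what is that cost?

For any fixed open set, each client site goes to its cheapest open site; total = fixed + service.
{Largo, Irby}: P→Irby 4, Q→Largo 3, R→Largo 5, S→Irby 4, T→Irby 2. Service 18; fixed 9; total 27.
{Orton, Largo, Irby}: P→Irby 4, Q→Largo 3, R→Orton 3, S→Irby 4, T→Irby 2. Service 16; fixed 13; total 29.
{Calder, Irby}: P→Irby 4, Q→Calder 3, R→Calder 5, S→Irby 4, T→Irby 2. Service 18; fixed 12; total 30.
{Calder, Orton, Largo, Irby}: P→Irby 4, Q→Calder 3, R→Orton 3, S→Irby 4, T→Irby 2. Service 16; fixed 18; total 34.
No other subset beats 27.

Open Largo and Irby; minimum total cost 27.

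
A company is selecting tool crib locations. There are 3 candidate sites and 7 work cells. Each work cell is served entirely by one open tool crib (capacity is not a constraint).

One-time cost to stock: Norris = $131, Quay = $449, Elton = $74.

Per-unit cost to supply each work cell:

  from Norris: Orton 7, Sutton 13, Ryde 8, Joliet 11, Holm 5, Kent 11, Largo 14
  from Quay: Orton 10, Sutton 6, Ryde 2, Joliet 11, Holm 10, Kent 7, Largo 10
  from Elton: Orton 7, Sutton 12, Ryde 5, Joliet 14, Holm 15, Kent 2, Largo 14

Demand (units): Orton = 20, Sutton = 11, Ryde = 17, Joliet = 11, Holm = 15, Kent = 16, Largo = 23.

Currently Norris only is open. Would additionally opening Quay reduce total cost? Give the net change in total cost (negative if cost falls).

No — net change +114 (cost rises by 114).

Current service cost with {Norris}: 1113.
Adding Quay: each work cell re-picks its cheapest; new service cost 778, saving 335.
Extra fixed cost: 449. Net change = 449 − 335 = 114.
(Totals: 1244 → 1358.)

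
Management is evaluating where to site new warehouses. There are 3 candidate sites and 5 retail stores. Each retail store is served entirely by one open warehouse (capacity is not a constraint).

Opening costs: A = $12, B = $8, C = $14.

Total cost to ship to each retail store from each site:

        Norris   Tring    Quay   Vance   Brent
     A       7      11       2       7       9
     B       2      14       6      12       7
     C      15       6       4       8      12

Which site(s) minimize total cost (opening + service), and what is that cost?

Open A only; minimum total cost 48.

For any fixed open set, each retail store goes to its cheapest open site; total = fixed + service.
{A}: Norris→A 7, Tring→A 11, Quay→A 2, Vance→A 7, Brent→A 9. Service 36; fixed 12; total 48.
{A, B}: service 29 + fixed 20 = 49
{B}: service 41 + fixed 8 = 49
{A, B, C}: service 24 + fixed 34 = 58
No other subset beats 48.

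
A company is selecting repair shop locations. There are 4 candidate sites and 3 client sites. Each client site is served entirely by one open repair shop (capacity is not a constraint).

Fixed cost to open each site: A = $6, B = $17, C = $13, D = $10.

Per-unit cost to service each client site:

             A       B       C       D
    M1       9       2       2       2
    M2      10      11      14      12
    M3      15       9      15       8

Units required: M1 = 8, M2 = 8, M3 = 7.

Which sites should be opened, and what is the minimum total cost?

For any fixed open set, each client site goes to its cheapest open site; total = fixed + service.
{A, D}: M1→D 2·8=16, M2→A 10·8=80, M3→D 8·7=56. Service 152; fixed 16; total 168.
{D}: service 168 + fixed 10 = 178
{A, C, D}: service 152 + fixed 29 = 181
{A, B, C, D}: service 152 + fixed 46 = 198
No other subset beats 168.

Open A and D; minimum total cost 168.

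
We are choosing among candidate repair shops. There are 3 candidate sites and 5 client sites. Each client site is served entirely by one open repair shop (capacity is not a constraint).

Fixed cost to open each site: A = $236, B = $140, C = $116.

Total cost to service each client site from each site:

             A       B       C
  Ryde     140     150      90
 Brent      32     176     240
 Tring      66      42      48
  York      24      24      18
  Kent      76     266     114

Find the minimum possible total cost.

Minimum total cost: 574

For any fixed open set, each client site goes to its cheapest open site; total = fixed + service.
{A}: Ryde→A 140, Brent→A 32, Tring→A 66, York→A 24, Kent→A 76. Service 338; fixed 236; total 574.
{A, C}: Ryde→C 90, Brent→A 32, Tring→C 48, York→C 18, Kent→A 76. Service 264; fixed 352; total 616.
{C}: service 510 + fixed 116 = 626
{A, B, C}: service 258 + fixed 492 = 750
No other subset beats 574.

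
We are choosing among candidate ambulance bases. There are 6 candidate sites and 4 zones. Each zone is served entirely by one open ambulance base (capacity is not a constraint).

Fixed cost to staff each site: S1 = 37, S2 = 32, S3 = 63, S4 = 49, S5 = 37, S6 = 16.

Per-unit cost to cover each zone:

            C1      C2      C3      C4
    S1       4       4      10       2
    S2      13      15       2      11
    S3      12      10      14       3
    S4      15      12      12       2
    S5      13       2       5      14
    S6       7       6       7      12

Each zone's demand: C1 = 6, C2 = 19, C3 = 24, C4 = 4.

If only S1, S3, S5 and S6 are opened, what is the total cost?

Total cost: 343

Each zone is assigned to its cheapest site among the open ones.
{S1, S3, S5, S6}: C1→S1 4·6=24, C2→S5 2·19=38, C3→S5 5·24=120, C4→S1 2·4=8. Service 190; fixed 153; total 343.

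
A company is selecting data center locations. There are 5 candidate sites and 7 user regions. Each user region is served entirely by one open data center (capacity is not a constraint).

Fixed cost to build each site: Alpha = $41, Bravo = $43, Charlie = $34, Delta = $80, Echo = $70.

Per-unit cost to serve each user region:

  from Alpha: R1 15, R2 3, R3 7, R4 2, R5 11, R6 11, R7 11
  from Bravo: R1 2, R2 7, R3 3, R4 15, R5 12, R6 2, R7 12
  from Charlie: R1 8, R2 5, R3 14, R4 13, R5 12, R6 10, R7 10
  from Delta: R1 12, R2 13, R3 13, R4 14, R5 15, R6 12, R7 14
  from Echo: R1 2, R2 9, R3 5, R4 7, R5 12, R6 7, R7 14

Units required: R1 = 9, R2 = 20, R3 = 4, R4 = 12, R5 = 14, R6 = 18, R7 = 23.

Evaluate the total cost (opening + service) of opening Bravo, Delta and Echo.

Each user region is assigned to its cheapest site among the open ones.
{Bravo, Delta, Echo}: R1→Bravo 2·9=18, R2→Bravo 7·20=140, R3→Bravo 3·4=12, R4→Echo 7·12=84, R5→Bravo 12·14=168, R6→Bravo 2·18=36, R7→Bravo 12·23=276. Service 734; fixed 193; total 927.

Total cost: 927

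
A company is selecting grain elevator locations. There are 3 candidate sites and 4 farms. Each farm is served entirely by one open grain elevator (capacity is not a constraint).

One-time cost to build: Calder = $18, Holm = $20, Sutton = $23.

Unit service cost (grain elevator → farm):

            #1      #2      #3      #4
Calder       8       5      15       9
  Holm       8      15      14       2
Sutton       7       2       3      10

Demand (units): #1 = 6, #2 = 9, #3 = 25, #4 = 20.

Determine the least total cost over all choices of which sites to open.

Minimum total cost: 218

For any fixed open set, each farm goes to its cheapest open site; total = fixed + service.
{Holm, Sutton}: #1→Sutton 7·6=42, #2→Sutton 2·9=18, #3→Sutton 3·25=75, #4→Holm 2·20=40. Service 175; fixed 43; total 218.
{Calder, Holm, Sutton}: service 175 + fixed 61 = 236
{Calder, Sutton}: #1→Sutton 7·6=42, #2→Sutton 2·9=18, #3→Sutton 3·25=75, #4→Calder 9·20=180. Service 315; fixed 41; total 356.
{Calder}: service 648 + fixed 18 = 666
No other subset beats 218.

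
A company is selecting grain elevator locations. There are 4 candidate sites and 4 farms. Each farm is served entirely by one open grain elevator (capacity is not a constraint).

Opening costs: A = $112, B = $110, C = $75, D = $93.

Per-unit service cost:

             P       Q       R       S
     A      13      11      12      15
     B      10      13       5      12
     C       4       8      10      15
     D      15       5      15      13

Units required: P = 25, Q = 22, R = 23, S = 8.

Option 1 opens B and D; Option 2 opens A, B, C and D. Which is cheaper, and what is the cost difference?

Option 1: {B, D}: P→B 10·25=250, Q→D 5·22=110, R→B 5·23=115, S→B 12·8=96. Service 571; fixed 203; total 774.
Option 2: {A, B, C, D}: P→C 4·25=100, Q→D 5·22=110, R→B 5·23=115, S→B 12·8=96. Service 421; fixed 390; total 811.
Difference: |774 − 811| = 37.

Option 1 is cheaper by 37.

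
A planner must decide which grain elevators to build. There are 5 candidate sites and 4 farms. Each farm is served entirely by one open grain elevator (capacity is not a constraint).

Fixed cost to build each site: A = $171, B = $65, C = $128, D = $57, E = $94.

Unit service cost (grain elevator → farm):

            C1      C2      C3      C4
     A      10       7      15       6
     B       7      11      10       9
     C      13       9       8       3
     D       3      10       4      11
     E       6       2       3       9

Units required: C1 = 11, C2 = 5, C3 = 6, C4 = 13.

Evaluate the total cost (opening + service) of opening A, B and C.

Each farm is assigned to its cheapest site among the open ones.
{A, B, C}: C1→B 7·11=77, C2→A 7·5=35, C3→C 8·6=48, C4→C 3·13=39. Service 199; fixed 364; total 563.

Total cost: 563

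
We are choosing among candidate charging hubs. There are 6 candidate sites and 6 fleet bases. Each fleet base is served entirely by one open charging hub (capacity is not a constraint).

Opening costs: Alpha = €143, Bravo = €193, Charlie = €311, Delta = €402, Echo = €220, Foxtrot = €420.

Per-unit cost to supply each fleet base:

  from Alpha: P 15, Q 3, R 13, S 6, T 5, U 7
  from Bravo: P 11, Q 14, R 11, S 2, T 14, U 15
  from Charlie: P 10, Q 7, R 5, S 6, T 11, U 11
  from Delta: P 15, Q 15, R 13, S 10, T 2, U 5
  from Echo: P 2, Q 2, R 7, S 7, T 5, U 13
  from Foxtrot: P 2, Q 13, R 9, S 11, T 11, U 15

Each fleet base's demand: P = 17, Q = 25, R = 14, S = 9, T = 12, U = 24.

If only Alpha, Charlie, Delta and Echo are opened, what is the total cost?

Each fleet base is assigned to its cheapest site among the open ones.
{Alpha, Charlie, Delta, Echo}: P→Echo 2·17=34, Q→Echo 2·25=50, R→Charlie 5·14=70, S→Alpha 6·9=54, T→Delta 2·12=24, U→Delta 5·24=120. Service 352; fixed 1076; total 1428.

Total cost: 1428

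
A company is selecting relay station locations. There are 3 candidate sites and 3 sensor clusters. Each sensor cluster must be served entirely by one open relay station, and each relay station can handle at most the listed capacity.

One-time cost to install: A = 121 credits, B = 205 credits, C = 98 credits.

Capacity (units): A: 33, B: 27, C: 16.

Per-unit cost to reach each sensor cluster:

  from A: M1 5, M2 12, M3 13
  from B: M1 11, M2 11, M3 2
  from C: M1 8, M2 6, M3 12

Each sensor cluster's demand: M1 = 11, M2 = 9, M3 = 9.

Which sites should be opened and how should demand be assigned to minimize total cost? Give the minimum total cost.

Minimum total cost: 401

Open {A}: M1→A 5·11=55, M2→A 12·9=108, M3→A 13·9=117.
Loads: A carries 29/33. Service 280; fixed 121; total 401.
Next best feasible plan costs 445.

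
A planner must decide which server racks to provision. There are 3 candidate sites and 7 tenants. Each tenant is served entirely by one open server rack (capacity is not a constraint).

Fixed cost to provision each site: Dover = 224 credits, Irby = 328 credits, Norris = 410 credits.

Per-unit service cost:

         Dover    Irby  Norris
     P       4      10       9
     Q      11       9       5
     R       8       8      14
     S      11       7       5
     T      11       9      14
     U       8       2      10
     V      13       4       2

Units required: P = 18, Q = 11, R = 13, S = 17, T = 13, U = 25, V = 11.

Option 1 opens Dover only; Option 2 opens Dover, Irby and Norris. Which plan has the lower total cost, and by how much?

Option 1 is cheaper by 273.

Option 1: {Dover}: P→Dover 4·18=72, Q→Dover 11·11=121, R→Dover 8·13=104, S→Dover 11·17=187, T→Dover 11·13=143, U→Dover 8·25=200, V→Dover 13·11=143. Service 970; fixed 224; total 1194.
Option 2: {Dover, Irby, Norris}: P→Dover 4·18=72, Q→Norris 5·11=55, R→Dover 8·13=104, S→Norris 5·17=85, T→Irby 9·13=117, U→Irby 2·25=50, V→Norris 2·11=22. Service 505; fixed 962; total 1467.
Difference: |1194 − 1467| = 273.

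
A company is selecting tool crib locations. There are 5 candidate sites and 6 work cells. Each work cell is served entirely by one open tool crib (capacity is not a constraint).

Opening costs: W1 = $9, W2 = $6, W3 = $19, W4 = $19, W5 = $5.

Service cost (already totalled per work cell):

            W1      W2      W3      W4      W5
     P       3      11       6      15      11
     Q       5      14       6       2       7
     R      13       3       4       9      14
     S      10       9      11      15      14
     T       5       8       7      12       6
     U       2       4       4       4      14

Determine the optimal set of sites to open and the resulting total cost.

Open W1 and W2; minimum total cost 42.

For any fixed open set, each work cell goes to its cheapest open site; total = fixed + service.
{W1, W2}: P→W1 3, Q→W1 5, R→W2 3, S→W2 9, T→W1 5, U→W1 2. Service 27; fixed 15; total 42.
{W1}: service 38 + fixed 9 = 47
{W1, W2, W5}: service 27 + fixed 20 = 47
{W1, W2, W3, W4, W5}: service 24 + fixed 58 = 82
No other subset beats 42.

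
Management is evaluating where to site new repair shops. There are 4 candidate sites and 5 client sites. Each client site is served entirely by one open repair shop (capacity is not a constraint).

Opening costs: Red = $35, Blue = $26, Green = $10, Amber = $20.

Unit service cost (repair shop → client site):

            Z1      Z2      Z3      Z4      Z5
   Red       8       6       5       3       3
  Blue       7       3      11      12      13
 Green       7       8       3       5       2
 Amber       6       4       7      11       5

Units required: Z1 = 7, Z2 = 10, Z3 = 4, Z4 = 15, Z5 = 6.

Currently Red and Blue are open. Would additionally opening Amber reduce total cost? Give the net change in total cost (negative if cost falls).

No — net change +13 (cost rises by 13).

Current service cost with {Red, Blue}: 162.
Adding Amber: each client site re-picks its cheapest; new service cost 155, saving 7.
Extra fixed cost: 20. Net change = 20 − 7 = 13.
(Totals: 223 → 236.)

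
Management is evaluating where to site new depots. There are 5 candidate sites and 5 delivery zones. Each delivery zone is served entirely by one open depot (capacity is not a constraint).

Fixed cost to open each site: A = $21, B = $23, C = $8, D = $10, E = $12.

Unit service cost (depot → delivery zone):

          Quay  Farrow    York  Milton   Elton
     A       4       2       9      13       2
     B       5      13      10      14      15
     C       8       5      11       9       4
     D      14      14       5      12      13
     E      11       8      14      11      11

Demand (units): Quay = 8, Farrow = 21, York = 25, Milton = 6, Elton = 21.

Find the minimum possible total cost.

Minimum total cost: 334

For any fixed open set, each delivery zone goes to its cheapest open site; total = fixed + service.
{A, C, D}: Quay→A 4·8=32, Farrow→A 2·21=42, York→D 5·25=125, Milton→C 9·6=54, Elton→A 2·21=42. Service 295; fixed 39; total 334.
{A, D}: service 313 + fixed 31 = 344
{A, C, D, E}: service 295 + fixed 51 = 346
{A, B, C, D, E}: service 295 + fixed 74 = 369
No other subset beats 334.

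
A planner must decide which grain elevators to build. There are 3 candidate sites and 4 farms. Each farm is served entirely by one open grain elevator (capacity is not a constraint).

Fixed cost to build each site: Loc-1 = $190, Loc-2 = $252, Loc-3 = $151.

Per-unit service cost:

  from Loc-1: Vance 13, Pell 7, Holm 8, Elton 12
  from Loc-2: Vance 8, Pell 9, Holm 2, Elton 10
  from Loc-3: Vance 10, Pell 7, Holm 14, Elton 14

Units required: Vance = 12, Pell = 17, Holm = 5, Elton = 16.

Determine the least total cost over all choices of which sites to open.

For any fixed open set, each farm goes to its cheapest open site; total = fixed + service.
{Loc-2}: Vance→Loc-2 8·12=96, Pell→Loc-2 9·17=153, Holm→Loc-2 2·5=10, Elton→Loc-2 10·16=160. Service 419; fixed 252; total 671.
{Loc-3}: service 533 + fixed 151 = 684
{Loc-1}: service 507 + fixed 190 = 697
{Loc-1, Loc-2, Loc-3}: service 385 + fixed 593 = 978
No other subset beats 671.

Minimum total cost: 671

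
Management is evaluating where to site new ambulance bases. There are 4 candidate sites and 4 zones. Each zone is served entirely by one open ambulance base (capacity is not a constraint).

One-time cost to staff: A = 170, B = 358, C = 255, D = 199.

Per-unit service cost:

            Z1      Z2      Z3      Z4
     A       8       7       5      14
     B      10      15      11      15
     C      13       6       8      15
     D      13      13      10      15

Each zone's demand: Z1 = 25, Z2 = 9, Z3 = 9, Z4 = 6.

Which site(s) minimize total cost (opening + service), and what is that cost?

For any fixed open set, each zone goes to its cheapest open site; total = fixed + service.
{A}: Z1→A 8·25=200, Z2→A 7·9=63, Z3→A 5·9=45, Z4→A 14·6=84. Service 392; fixed 170; total 562.
{A, D}: Z1→A 8·25=200, Z2→A 7·9=63, Z3→A 5·9=45, Z4→A 14·6=84. Service 392; fixed 369; total 761.
{C}: Z1→C 13·25=325, Z2→C 6·9=54, Z3→C 8·9=72, Z4→C 15·6=90. Service 541; fixed 255; total 796.
{A, B, C, D}: service 383 + fixed 982 = 1365
No other subset beats 562.

Open A only; minimum total cost 562.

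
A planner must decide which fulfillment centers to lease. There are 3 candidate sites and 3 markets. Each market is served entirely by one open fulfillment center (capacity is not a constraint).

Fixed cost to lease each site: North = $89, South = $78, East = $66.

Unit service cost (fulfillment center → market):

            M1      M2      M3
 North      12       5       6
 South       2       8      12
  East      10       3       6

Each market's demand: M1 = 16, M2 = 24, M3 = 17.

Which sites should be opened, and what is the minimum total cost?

For any fixed open set, each market goes to its cheapest open site; total = fixed + service.
{South, East}: M1→South 2·16=32, M2→East 3·24=72, M3→East 6·17=102. Service 206; fixed 144; total 350.
{East}: service 334 + fixed 66 = 400
{North, South}: service 254 + fixed 167 = 421
{North, South, East}: service 206 + fixed 233 = 439
(All 7 nonempty subsets were checked; South and East is lowest.)

Open South and East; minimum total cost 350.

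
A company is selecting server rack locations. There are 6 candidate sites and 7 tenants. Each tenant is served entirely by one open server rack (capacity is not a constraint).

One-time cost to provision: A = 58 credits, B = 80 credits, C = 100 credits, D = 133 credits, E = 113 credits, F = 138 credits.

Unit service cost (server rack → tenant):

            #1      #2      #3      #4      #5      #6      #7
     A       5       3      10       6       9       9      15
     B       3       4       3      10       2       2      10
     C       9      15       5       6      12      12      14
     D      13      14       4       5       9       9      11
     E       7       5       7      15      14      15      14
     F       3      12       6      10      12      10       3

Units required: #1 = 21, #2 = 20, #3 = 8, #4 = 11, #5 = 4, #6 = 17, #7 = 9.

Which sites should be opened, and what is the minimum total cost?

For any fixed open set, each tenant goes to its cheapest open site; total = fixed + service.
{A, B}: #1→B 3·21=63, #2→A 3·20=60, #3→B 3·8=24, #4→A 6·11=66, #5→B 2·4=8, #6→B 2·17=34, #7→B 10·9=90. Service 345; fixed 138; total 483.
{B}: #1→B 3·21=63, #2→B 4·20=80, #3→B 3·8=24, #4→B 10·11=110, #5→B 2·4=8, #6→B 2·17=34, #7→B 10·9=90. Service 409; fixed 80; total 489.
{B, C}: service 365 + fixed 180 = 545
{A, B, C, D, E, F}: service 271 + fixed 622 = 893
No other subset beats 483.

Open A and B; minimum total cost 483.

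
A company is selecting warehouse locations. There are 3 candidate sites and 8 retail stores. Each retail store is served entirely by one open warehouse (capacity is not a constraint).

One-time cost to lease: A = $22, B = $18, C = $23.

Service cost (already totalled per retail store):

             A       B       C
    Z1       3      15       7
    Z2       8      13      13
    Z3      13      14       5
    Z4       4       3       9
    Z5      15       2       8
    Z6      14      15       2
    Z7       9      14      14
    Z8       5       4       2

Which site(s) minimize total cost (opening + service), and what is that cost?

For any fixed open set, each retail store goes to its cheapest open site; total = fixed + service.
{C}: Z1→C 7, Z2→C 13, Z3→C 5, Z4→C 9, Z5→C 8, Z6→C 2, Z7→C 14, Z8→C 2. Service 60; fixed 23; total 83.
{A, C}: service 41 + fixed 45 = 86
{B, C}: service 48 + fixed 41 = 89
{A, B, C}: Z1→A 3, Z2→A 8, Z3→C 5, Z4→B 3, Z5→B 2, Z6→C 2, Z7→A 9, Z8→C 2. Service 34; fixed 63; total 97.
No other subset beats 83.

Open C only; minimum total cost 83.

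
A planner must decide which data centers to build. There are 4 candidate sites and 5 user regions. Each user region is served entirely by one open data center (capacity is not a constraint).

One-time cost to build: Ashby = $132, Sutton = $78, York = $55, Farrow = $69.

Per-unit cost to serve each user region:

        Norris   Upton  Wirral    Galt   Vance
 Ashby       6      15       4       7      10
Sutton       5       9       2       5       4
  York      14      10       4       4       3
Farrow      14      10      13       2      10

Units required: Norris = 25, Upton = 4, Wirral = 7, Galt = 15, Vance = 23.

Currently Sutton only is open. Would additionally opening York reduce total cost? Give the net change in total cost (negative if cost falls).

Current service cost with {Sutton}: 342.
Adding York: each user region re-picks its cheapest; new service cost 304, saving 38.
Extra fixed cost: 55. Net change = 55 − 38 = 17.
(Totals: 420 → 437.)

No — net change +17 (cost rises by 17).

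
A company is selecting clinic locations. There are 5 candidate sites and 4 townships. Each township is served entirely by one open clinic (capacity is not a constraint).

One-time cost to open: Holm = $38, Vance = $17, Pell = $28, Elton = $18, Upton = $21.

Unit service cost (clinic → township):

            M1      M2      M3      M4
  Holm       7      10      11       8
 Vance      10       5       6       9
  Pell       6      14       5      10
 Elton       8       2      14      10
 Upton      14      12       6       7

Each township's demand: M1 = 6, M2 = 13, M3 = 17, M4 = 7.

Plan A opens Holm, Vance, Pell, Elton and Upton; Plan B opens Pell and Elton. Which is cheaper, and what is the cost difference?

Plan A: {Holm, Vance, Pell, Elton, Upton}: M1→Pell 6·6=36, M2→Elton 2·13=26, M3→Pell 5·17=85, M4→Upton 7·7=49. Service 196; fixed 122; total 318.
Plan B: {Pell, Elton}: M1→Pell 6·6=36, M2→Elton 2·13=26, M3→Pell 5·17=85, M4→Pell 10·7=70. Service 217; fixed 46; total 263.
Difference: |318 − 263| = 55.

Plan B is cheaper by 55.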